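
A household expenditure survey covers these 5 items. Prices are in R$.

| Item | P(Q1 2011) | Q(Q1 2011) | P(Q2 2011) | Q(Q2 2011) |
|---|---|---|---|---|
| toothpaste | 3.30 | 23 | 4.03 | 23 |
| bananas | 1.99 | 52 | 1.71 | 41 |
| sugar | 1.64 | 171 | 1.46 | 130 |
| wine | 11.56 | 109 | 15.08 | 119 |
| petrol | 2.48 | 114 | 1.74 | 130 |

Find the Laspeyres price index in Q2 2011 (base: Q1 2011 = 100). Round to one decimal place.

113.5

Laspeyres price index uses base-period quantities as weights.
ΣP(Q2 2011)·Q(Q1 2011) = 4.03×23 + 1.71×52 + 1.46×171 + 15.08×109 + 1.74×114 = 92.69 + 88.92 + 249.66 + 1643.72 + 198.36 = 2273.35
ΣP(Q1 2011)·Q(Q1 2011) = 3.30×23 + 1.99×52 + 1.64×171 + 11.56×109 + 2.48×114 = 75.9 + 103.48 + 280.44 + 1260.04 + 282.72 = 2002.58
Index = 2273.35 / 2002.58 × 100 = 113.5211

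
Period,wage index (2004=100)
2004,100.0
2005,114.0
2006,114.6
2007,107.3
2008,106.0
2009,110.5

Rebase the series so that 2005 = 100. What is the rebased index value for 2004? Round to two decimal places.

87.72

Rebased(2004) = 100.0 / 114.0 × 100 = 87.7193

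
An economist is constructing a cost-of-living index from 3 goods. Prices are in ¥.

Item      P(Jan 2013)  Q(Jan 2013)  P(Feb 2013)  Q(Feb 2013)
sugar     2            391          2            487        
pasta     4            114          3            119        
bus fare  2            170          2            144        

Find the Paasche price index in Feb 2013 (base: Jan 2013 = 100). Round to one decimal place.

Paasche price index uses current-period quantities as weights.
ΣP(Feb 2013)·Q(Feb 2013) = 2×487 + 3×119 + 2×144 = 974 + 357 + 288 = 1619
ΣP(Jan 2013)·Q(Feb 2013) = 2×487 + 4×119 + 2×144 = 974 + 476 + 288 = 1738
Index = 1619 / 1738 × 100 = 93.1530

93.2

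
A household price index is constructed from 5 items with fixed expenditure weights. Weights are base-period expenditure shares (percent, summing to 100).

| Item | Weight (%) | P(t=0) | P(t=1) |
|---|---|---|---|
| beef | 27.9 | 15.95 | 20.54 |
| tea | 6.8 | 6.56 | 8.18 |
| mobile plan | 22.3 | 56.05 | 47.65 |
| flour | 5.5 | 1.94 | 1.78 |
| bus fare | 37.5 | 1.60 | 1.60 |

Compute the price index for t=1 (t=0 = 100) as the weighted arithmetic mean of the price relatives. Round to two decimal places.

beef: 27.9 × (20.54/15.95) = 27.9 × 1.287774 = 35.9289
tea: 6.8 × (8.18/6.56) = 6.8 × 1.246951 = 8.4793
mobile plan: 22.3 × (47.65/56.05) = 22.3 × 0.850134 = 18.9580
flour: 5.5 × (1.78/1.94) = 5.5 × 0.917526 = 5.0464
bus fare: 37.5 × (1.60/1.60) = 37.5 × 1.000000 = 37.5000
Index = Σ wᵢ·(p₁ᵢ/p₀ᵢ) = 35.9289 + 8.4793 + 18.9580 + 5.0464 + 37.5000 = 105.9125

105.91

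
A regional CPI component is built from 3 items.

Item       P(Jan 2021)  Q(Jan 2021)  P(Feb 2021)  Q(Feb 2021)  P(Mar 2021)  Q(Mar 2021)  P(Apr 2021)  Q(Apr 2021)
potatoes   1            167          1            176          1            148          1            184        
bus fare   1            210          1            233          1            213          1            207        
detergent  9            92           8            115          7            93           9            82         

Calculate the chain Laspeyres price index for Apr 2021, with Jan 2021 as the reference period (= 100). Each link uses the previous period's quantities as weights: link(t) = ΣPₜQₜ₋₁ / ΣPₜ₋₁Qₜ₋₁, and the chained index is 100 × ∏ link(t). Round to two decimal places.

99.88

Link Jan 2021→Feb 2021:
ΣP(Feb 2021)Q(Jan 2021) = 1×167 + 1×210 + 8×92 = 167 + 210 + 736 = 1113
ΣP(Jan 2021)Q(Jan 2021) = 1×167 + 1×210 + 9×92 = 167 + 210 + 828 = 1205
link = 1113/1205 = 0.923651
Link Feb 2021→Mar 2021:
ΣP(Mar 2021)Q(Feb 2021) = 1×176 + 1×233 + 7×115 = 176 + 233 + 805 = 1214
ΣP(Feb 2021)Q(Feb 2021) = 1×176 + 1×233 + 8×115 = 176 + 233 + 920 = 1329
link = 1214/1329 = 0.913469
Link Mar 2021→Apr 2021:
ΣP(Apr 2021)Q(Mar 2021) = 1×148 + 1×213 + 9×93 = 148 + 213 + 837 = 1198
ΣP(Mar 2021)Q(Mar 2021) = 1×148 + 1×213 + 7×93 = 148 + 213 + 651 = 1012
link = 1198/1012 = 1.183794
Chained index = 100 × 0.923651 × 0.913469 × 1.183794 = 99.8799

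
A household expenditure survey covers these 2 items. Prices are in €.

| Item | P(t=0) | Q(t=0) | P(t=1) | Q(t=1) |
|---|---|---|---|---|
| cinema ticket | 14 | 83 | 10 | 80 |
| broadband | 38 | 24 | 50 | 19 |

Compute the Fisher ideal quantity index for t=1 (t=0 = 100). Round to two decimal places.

Laspeyres component (base-period weights):
ΣP(t=0)Q(t=1) = 14×80 + 38×19 = 1120 + 722 = 1842
ΣP(t=0)Q(t=0) = 14×83 + 38×24 = 1162 + 912 = 2074
L = 1842 / 2074 × 100 = 88.8139
Paasche component (current-period weights):
ΣP(t=1)Q(t=1) = 10×80 + 50×19 = 800 + 950 = 1750
ΣP(t=1)Q(t=0) = 10×83 + 50×24 = 830 + 1200 = 2030
P = 1750 / 2030 × 100 = 86.2069
Fisher = √(L × P) = √(88.8139 × 86.2069) = 87.5007

87.50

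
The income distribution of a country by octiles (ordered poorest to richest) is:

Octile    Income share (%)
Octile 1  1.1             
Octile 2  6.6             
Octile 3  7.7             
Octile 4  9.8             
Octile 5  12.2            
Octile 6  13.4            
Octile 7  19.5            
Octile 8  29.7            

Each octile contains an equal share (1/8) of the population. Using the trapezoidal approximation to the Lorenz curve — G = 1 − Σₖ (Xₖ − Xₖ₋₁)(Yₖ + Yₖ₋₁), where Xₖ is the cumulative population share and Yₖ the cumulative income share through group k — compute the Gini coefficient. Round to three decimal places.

Cumulative income shares Yₖ: 0.0110, 0.0770, 0.1540, 0.2520, 0.3740, 0.5080, 0.7030, 1.0000
Σ (Xₖ−Xₖ₋₁)(Yₖ+Yₖ₋₁) = (1/8)(0.0110+0.0000) + (1/8)(0.0770+0.0110) + (1/8)(0.1540+0.0770) + (1/8)(0.2520+0.1540) + (1/8)(0.3740+0.2520) + (1/8)(0.5080+0.3740) + (1/8)(0.7030+0.5080) + (1/8)(1.0000+0.7030)
  = 0.0014 + 0.0110 + 0.0289 + 0.0508 + 0.0783 + 0.1103 + 0.1514 + 0.2129 = 0.6448
G = 1 − 0.6448 = 0.3552

0.355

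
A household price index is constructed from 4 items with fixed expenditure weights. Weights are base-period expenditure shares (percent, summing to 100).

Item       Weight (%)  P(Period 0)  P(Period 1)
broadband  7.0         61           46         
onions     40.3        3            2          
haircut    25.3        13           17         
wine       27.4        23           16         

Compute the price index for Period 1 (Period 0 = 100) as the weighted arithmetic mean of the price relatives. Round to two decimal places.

broadband: 7.0 × (46/61) = 7.0 × 0.754098 = 5.2787
onions: 40.3 × (2/3) = 40.3 × 0.666667 = 26.8667
haircut: 25.3 × (17/13) = 25.3 × 1.307692 = 33.0846
wine: 27.4 × (16/23) = 27.4 × 0.695652 = 19.0609
Index = Σ wᵢ·(p₁ᵢ/p₀ᵢ) = 5.2787 + 26.8667 + 33.0846 + 19.0609 = 84.2908

84.29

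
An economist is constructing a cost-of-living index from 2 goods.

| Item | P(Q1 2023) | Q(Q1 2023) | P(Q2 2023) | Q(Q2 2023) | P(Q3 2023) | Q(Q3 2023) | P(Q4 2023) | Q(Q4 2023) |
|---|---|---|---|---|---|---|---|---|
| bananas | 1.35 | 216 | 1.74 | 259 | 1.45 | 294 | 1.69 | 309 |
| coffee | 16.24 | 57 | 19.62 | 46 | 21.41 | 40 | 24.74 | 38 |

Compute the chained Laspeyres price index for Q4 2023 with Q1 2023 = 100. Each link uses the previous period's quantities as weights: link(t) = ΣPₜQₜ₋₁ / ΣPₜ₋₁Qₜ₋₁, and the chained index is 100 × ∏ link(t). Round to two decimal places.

Link Q1 2023→Q2 2023:
ΣP(Q2 2023)Q(Q1 2023) = 1.74×216 + 19.62×57 = 375.84 + 1118.34 = 1494.18
ΣP(Q1 2023)Q(Q1 2023) = 1.35×216 + 16.24×57 = 291.6 + 925.68 = 1217.28
link = 1494.18/1217.28 = 1.227474
Link Q2 2023→Q3 2023:
ΣP(Q3 2023)Q(Q2 2023) = 1.45×259 + 21.41×46 = 375.55 + 984.86 = 1360.41
ΣP(Q2 2023)Q(Q2 2023) = 1.74×259 + 19.62×46 = 450.66 + 902.52 = 1353.18
link = 1360.41/1353.18 = 1.005343
Link Q3 2023→Q4 2023:
ΣP(Q4 2023)Q(Q3 2023) = 1.69×294 + 24.74×40 = 496.86 + 989.6 = 1486.46
ΣP(Q3 2023)Q(Q3 2023) = 1.45×294 + 21.41×40 = 426.3 + 856.4 = 1282.7
link = 1486.46/1282.7 = 1.158852
Chained index = 100 × 1.227474 × 1.005343 × 1.158852 = 143.0062

143.01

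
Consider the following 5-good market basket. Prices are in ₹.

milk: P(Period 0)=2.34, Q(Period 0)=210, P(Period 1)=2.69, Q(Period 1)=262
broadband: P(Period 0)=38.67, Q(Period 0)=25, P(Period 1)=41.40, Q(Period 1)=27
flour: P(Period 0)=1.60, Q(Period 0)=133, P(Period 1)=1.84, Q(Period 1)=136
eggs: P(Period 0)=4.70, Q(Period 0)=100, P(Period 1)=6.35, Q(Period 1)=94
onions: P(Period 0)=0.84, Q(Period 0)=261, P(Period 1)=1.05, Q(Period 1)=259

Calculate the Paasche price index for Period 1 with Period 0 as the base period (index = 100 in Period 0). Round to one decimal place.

116.1

Paasche price index uses current-period quantities as weights.
ΣP(Period 1)·Q(Period 1) = 2.69×262 + 41.40×27 + 1.84×136 + 6.35×94 + 1.05×259 = 704.78 + 1117.8 + 250.24 + 596.9 + 271.95 = 2941.67
ΣP(Period 0)·Q(Period 1) = 2.34×262 + 38.67×27 + 1.60×136 + 4.70×94 + 0.84×259 = 613.08 + 1044.09 + 217.6 + 441.8 + 217.56 = 2534.13
Index = 2941.67 / 2534.13 × 100 = 116.0820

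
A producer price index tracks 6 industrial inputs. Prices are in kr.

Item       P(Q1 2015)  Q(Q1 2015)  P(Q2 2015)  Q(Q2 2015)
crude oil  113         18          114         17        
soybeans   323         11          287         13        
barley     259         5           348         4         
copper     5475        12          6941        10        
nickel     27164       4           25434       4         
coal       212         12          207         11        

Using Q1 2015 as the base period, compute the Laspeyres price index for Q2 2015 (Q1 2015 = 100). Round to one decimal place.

105.8

Laspeyres price index uses base-period quantities as weights.
ΣP(Q2 2015)·Q(Q1 2015) = 114×18 + 287×11 + 348×5 + 6941×12 + 25434×4 + 207×12 = 2052 + 3157 + 1740 + 83292 + 101736 + 2484 = 194461
ΣP(Q1 2015)·Q(Q1 2015) = 113×18 + 323×11 + 259×5 + 5475×12 + 27164×4 + 212×12 = 2034 + 3553 + 1295 + 65700 + 108656 + 2544 = 183782
Index = 194461 / 183782 × 100 = 105.8107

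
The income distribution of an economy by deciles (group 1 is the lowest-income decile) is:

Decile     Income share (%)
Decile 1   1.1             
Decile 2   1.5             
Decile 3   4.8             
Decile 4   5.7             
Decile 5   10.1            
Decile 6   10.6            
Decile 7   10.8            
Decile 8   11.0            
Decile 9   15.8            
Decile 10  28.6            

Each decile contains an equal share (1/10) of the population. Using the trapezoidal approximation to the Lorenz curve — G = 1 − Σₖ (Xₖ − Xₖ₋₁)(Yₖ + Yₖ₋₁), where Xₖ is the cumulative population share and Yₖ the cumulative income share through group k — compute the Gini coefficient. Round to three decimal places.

0.394

Cumulative income shares Yₖ: 0.0110, 0.0260, 0.0740, 0.1310, 0.2320, 0.3380, 0.4460, 0.5560, 0.7140, 1.0000
Σ (Xₖ−Xₖ₋₁)(Yₖ+Yₖ₋₁) = (1/10)(0.0110+0.0000) + (1/10)(0.0260+0.0110) + (1/10)(0.0740+0.0260) + (1/10)(0.1310+0.0740) + (1/10)(0.2320+0.1310) + (1/10)(0.3380+0.2320) + (1/10)(0.4460+0.3380) + (1/10)(0.5560+0.4460) + (1/10)(0.7140+0.5560) + (1/10)(1.0000+0.7140)
  = 0.0011 + 0.0037 + 0.0100 + 0.0205 + 0.0363 + 0.0570 + 0.0784 + 0.1002 + 0.1270 + 0.1714 = 0.6056
G = 1 − 0.6056 = 0.3944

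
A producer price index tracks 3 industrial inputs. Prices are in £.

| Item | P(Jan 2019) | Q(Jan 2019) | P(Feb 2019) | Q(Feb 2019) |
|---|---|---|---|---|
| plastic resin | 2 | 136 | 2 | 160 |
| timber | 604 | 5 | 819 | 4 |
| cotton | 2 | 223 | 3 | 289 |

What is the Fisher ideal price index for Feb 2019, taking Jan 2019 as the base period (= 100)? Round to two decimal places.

134.70

Laspeyres component (base-period weights):
ΣP(Feb 2019)Q(Jan 2019) = 2×136 + 819×5 + 3×223 = 272 + 4095 + 669 = 5036
ΣP(Jan 2019)Q(Jan 2019) = 2×136 + 604×5 + 2×223 = 272 + 3020 + 446 = 3738
L = 5036 / 3738 × 100 = 134.7245
Paasche component (current-period weights):
ΣP(Feb 2019)Q(Feb 2019) = 2×160 + 819×4 + 3×289 = 320 + 3276 + 867 = 4463
ΣP(Jan 2019)Q(Feb 2019) = 2×160 + 604×4 + 2×289 = 320 + 2416 + 578 = 3314
P = 4463 / 3314 × 100 = 134.6711
Fisher = √(L × P) = √(134.7245 × 134.6711) = 134.6978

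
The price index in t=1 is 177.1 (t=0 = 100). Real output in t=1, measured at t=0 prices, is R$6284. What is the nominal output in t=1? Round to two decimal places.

Nominal = Real × (Index/100) = 6284 × (177.1/100)
        = 6284 × 1.771 = 11128.9640

11128.96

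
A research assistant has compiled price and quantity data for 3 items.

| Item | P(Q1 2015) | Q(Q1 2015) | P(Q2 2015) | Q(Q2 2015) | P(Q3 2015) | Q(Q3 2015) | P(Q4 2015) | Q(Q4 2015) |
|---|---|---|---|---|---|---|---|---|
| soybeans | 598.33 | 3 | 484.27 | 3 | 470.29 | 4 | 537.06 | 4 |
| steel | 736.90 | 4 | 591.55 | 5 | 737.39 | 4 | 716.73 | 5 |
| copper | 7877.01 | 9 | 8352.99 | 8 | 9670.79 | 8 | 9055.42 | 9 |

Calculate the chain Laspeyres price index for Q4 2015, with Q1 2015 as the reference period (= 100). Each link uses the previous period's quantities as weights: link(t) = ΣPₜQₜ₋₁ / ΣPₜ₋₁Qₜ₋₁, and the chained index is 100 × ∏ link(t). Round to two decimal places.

Link Q1 2015→Q2 2015:
ΣP(Q2 2015)Q(Q1 2015) = 484.27×3 + 591.55×4 + 8352.99×9 = 1452.81 + 2366.2 + 75176.91 = 78995.92
ΣP(Q1 2015)Q(Q1 2015) = 598.33×3 + 736.90×4 + 7877.01×9 = 1794.99 + 2947.6 + 70893.09 = 75635.68
link = 78995.92/75635.68 = 1.044427
Link Q2 2015→Q3 2015:
ΣP(Q3 2015)Q(Q2 2015) = 470.29×3 + 737.39×5 + 9670.79×8 = 1410.87 + 3686.95 + 77366.32 = 82464.14
ΣP(Q2 2015)Q(Q2 2015) = 484.27×3 + 591.55×5 + 8352.99×8 = 1452.81 + 2957.75 + 66823.92 = 71234.48
link = 82464.14/71234.48 = 1.157644
Link Q3 2015→Q4 2015:
ΣP(Q4 2015)Q(Q3 2015) = 537.06×4 + 716.73×4 + 9055.42×8 = 2148.24 + 2866.92 + 72443.36 = 77458.52
ΣP(Q3 2015)Q(Q3 2015) = 470.29×4 + 737.39×4 + 9670.79×8 = 1881.16 + 2949.56 + 77366.32 = 82197.04
link = 77458.52/82197.04 = 0.942352
Chained index = 100 × 1.044427 × 1.157644 × 0.942352 = 113.9373

113.94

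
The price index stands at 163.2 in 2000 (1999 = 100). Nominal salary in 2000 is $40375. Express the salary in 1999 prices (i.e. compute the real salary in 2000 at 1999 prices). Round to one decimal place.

24739.6

Real = Nominal ÷ (Index/100) = 40375 ÷ (163.2/100)
     = 40375 ÷ 1.632 = 24739.5833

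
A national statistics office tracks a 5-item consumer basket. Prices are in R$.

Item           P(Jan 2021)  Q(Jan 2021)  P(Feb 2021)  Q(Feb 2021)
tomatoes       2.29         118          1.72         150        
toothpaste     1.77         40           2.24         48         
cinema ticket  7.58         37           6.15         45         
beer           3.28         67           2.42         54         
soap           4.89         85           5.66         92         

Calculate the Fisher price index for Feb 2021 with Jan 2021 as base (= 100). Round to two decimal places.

Laspeyres component (base-period weights):
ΣP(Feb 2021)Q(Jan 2021) = 1.72×118 + 2.24×40 + 6.15×37 + 2.42×67 + 5.66×85 = 202.96 + 89.6 + 227.55 + 162.14 + 481.1 = 1163.35
ΣP(Jan 2021)Q(Jan 2021) = 2.29×118 + 1.77×40 + 7.58×37 + 3.28×67 + 4.89×85 = 270.22 + 70.8 + 280.46 + 219.76 + 415.65 = 1256.89
L = 1163.35 / 1256.89 × 100 = 92.5578
Paasche component (current-period weights):
ΣP(Feb 2021)Q(Feb 2021) = 1.72×150 + 2.24×48 + 6.15×45 + 2.42×54 + 5.66×92 = 258 + 107.52 + 276.75 + 130.68 + 520.72 = 1293.67
ΣP(Jan 2021)Q(Feb 2021) = 2.29×150 + 1.77×48 + 7.58×45 + 3.28×54 + 4.89×92 = 343.5 + 84.96 + 341.1 + 177.12 + 449.88 = 1396.56
P = 1293.67 / 1396.56 × 100 = 92.6326
Fisher = √(L × P) = √(92.5578 × 92.6326) = 92.5952

92.60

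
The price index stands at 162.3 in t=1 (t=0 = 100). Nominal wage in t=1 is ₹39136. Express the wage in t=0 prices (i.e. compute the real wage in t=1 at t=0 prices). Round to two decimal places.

Real = Nominal ÷ (Index/100) = 39136 ÷ (162.3/100)
     = 39136 ÷ 1.623 = 24113.3703

24113.37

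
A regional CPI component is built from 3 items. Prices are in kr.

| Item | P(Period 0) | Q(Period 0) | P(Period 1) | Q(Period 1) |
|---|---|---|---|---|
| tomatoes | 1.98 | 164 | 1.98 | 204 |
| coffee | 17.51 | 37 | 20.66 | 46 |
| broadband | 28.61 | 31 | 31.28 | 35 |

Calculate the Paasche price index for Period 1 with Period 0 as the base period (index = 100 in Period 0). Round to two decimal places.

110.78

Paasche price index uses current-period quantities as weights.
ΣP(Period 1)·Q(Period 1) = 1.98×204 + 20.66×46 + 31.28×35 = 403.92 + 950.36 + 1094.8 = 2449.08
ΣP(Period 0)·Q(Period 1) = 1.98×204 + 17.51×46 + 28.61×35 = 403.92 + 805.46 + 1001.35 = 2210.73
Index = 2449.08 / 2210.73 × 100 = 110.7815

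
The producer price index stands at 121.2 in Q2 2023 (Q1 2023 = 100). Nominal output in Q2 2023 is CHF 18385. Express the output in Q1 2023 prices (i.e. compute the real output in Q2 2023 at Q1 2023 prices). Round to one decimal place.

15169.1

Real = Nominal ÷ (Index/100) = 18385 ÷ (121.2/100)
     = 18385 ÷ 1.212 = 15169.1419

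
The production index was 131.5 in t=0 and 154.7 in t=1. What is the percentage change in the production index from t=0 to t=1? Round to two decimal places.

Change = (154.7 − 131.5) / 131.5 × 100
       = 23.2 / 131.5 × 100 = 17.6426%

17.64%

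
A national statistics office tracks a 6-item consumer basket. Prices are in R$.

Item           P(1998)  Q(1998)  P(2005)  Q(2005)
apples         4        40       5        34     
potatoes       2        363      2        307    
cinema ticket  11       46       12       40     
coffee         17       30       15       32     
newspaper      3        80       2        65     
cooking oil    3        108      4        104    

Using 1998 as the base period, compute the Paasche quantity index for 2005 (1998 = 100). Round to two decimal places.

90.87

Paasche quantity index uses current-period prices as weights.
ΣP(2005)·Q(2005) = 5×34 + 2×307 + 12×40 + 15×32 + 2×65 + 4×104 = 170 + 614 + 480 + 480 + 130 + 416 = 2290
ΣP(2005)·Q(1998) = 5×40 + 2×363 + 12×46 + 15×30 + 2×80 + 4×108 = 200 + 726 + 552 + 450 + 160 + 432 = 2520
Index = 2290 / 2520 × 100 = 90.8730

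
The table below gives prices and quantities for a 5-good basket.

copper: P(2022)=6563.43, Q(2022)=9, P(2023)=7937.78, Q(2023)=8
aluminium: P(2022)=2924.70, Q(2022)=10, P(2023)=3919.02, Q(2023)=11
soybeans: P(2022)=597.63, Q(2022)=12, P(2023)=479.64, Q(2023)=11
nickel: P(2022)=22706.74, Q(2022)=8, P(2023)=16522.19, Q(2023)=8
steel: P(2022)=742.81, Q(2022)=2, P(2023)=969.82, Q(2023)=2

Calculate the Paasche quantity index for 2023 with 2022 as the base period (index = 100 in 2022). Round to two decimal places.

98.20

Paasche quantity index uses current-period prices as weights.
ΣP(2023)·Q(2023) = 7937.78×8 + 3919.02×11 + 479.64×11 + 16522.19×8 + 969.82×2 = 63502.24 + 43109.22 + 5276.04 + 132177.52 + 1939.64 = 246004.66
ΣP(2023)·Q(2022) = 7937.78×9 + 3919.02×10 + 479.64×12 + 16522.19×8 + 969.82×2 = 71440.02 + 39190.2 + 5755.68 + 132177.52 + 1939.64 = 250503.06
Index = 246004.66 / 250503.06 × 100 = 98.2043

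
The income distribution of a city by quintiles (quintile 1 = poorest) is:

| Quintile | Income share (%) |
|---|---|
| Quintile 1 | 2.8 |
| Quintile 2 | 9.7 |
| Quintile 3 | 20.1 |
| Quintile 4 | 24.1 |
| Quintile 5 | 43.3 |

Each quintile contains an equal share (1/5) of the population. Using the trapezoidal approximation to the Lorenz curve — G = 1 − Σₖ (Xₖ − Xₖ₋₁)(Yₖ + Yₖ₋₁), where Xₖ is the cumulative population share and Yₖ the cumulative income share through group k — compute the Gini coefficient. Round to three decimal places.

0.382

Cumulative income shares Yₖ: 0.0280, 0.1250, 0.3260, 0.5670, 1.0000
Σ (Xₖ−Xₖ₋₁)(Yₖ+Yₖ₋₁) = (1/5)(0.0280+0.0000) + (1/5)(0.1250+0.0280) + (1/5)(0.3260+0.1250) + (1/5)(0.5670+0.3260) + (1/5)(1.0000+0.5670)
  = 0.0056 + 0.0306 + 0.0902 + 0.1786 + 0.3134 = 0.6184
G = 1 − 0.6184 = 0.3816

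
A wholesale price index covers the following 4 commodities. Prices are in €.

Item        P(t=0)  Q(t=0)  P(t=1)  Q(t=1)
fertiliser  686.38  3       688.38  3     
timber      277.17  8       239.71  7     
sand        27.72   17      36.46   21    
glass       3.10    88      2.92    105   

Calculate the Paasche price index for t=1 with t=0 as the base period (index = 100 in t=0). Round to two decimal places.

98.13

Paasche price index uses current-period quantities as weights.
ΣP(t=1)·Q(t=1) = 688.38×3 + 239.71×7 + 36.46×21 + 2.92×105 = 2065.14 + 1677.97 + 765.66 + 306.6 = 4815.37
ΣP(t=0)·Q(t=1) = 686.38×3 + 277.17×7 + 27.72×21 + 3.10×105 = 2059.14 + 1940.19 + 582.12 + 325.5 = 4906.95
Index = 4815.37 / 4906.95 × 100 = 98.1337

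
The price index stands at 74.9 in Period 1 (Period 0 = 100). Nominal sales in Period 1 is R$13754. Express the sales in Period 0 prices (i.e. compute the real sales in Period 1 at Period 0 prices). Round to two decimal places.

Real = Nominal ÷ (Index/100) = 13754 ÷ (74.9/100)
     = 13754 ÷ 0.749 = 18363.1509

18363.15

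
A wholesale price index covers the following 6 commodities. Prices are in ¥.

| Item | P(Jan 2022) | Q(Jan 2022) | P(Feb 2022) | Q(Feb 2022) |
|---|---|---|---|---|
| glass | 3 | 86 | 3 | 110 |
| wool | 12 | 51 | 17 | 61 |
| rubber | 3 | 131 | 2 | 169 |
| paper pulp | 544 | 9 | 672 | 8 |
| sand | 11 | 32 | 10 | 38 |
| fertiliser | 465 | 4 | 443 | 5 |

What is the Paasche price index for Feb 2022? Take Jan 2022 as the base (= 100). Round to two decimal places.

Paasche price index uses current-period quantities as weights.
ΣP(Feb 2022)·Q(Feb 2022) = 3×110 + 17×61 + 2×169 + 672×8 + 10×38 + 443×5 = 330 + 1037 + 338 + 5376 + 380 + 2215 = 9676
ΣP(Jan 2022)·Q(Feb 2022) = 3×110 + 12×61 + 3×169 + 544×8 + 11×38 + 465×5 = 330 + 732 + 507 + 4352 + 418 + 2325 = 8664
Index = 9676 / 8664 × 100 = 111.6805

111.68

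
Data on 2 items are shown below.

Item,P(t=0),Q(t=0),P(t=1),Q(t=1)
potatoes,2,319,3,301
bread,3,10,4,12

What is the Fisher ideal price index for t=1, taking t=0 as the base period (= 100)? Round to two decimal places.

149.16

Laspeyres component (base-period weights):
ΣP(t=1)Q(t=0) = 3×319 + 4×10 = 957 + 40 = 997
ΣP(t=0)Q(t=0) = 2×319 + 3×10 = 638 + 30 = 668
L = 997 / 668 × 100 = 149.2515
Paasche component (current-period weights):
ΣP(t=1)Q(t=1) = 3×301 + 4×12 = 903 + 48 = 951
ΣP(t=0)Q(t=1) = 2×301 + 3×12 = 602 + 36 = 638
P = 951 / 638 × 100 = 149.0596
Fisher = √(L × P) = √(149.2515 × 149.0596) = 149.1555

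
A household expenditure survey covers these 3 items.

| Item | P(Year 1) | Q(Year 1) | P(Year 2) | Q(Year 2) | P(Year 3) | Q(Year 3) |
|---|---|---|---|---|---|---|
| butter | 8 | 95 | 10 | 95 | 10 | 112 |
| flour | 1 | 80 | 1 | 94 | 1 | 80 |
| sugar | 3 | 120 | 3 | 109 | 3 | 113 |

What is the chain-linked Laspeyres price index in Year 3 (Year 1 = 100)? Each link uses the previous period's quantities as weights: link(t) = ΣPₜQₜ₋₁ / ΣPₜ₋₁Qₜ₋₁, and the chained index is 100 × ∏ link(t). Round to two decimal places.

Link Year 1→Year 2:
ΣP(Year 2)Q(Year 1) = 10×95 + 1×80 + 3×120 = 950 + 80 + 360 = 1390
ΣP(Year 1)Q(Year 1) = 8×95 + 1×80 + 3×120 = 760 + 80 + 360 = 1200
link = 1390/1200 = 1.158333
Link Year 2→Year 3:
ΣP(Year 3)Q(Year 2) = 10×95 + 1×94 + 3×109 = 950 + 94 + 327 = 1371
ΣP(Year 2)Q(Year 2) = 10×95 + 1×94 + 3×109 = 950 + 94 + 327 = 1371
link = 1371/1371 = 1.000000
Chained index = 100 × 1.158333 × 1.000000 = 115.8333

115.83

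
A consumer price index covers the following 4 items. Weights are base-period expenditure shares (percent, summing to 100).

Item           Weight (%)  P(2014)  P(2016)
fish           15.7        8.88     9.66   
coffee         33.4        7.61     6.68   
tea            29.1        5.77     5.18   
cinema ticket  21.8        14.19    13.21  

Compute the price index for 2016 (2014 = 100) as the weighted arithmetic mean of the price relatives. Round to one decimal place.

92.8

fish: 15.7 × (9.66/8.88) = 15.7 × 1.087838 = 17.0791
coffee: 33.4 × (6.68/7.61) = 33.4 × 0.877792 = 29.3183
tea: 29.1 × (5.18/5.77) = 29.1 × 0.897747 = 26.1244
cinema ticket: 21.8 × (13.21/14.19) = 21.8 × 0.930937 = 20.2944
Index = Σ wᵢ·(p₁ᵢ/p₀ᵢ) = 17.0791 + 29.3183 + 26.1244 + 20.2944 = 92.8162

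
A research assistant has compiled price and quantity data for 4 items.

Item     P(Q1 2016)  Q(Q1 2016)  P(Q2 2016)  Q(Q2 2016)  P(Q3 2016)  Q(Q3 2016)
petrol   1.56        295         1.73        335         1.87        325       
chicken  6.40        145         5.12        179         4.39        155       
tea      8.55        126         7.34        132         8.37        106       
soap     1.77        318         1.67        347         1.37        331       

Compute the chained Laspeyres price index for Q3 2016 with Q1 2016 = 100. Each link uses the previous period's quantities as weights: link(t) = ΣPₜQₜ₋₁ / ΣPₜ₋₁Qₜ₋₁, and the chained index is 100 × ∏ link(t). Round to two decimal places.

87.92

Link Q1 2016→Q2 2016:
ΣP(Q2 2016)Q(Q1 2016) = 1.73×295 + 5.12×145 + 7.34×126 + 1.67×318 = 510.35 + 742.4 + 924.84 + 531.06 = 2708.65
ΣP(Q1 2016)Q(Q1 2016) = 1.56×295 + 6.40×145 + 8.55×126 + 1.77×318 = 460.2 + 928 + 1077.3 + 562.86 = 3028.36
link = 2708.65/3028.36 = 0.894428
Link Q2 2016→Q3 2016:
ΣP(Q3 2016)Q(Q2 2016) = 1.87×335 + 4.39×179 + 8.37×132 + 1.37×347 = 626.45 + 785.81 + 1104.84 + 475.39 = 2992.49
ΣP(Q2 2016)Q(Q2 2016) = 1.73×335 + 5.12×179 + 7.34×132 + 1.67×347 = 579.55 + 916.48 + 968.88 + 579.49 = 3044.4
link = 2992.49/3044.4 = 0.982949
Chained index = 100 × 0.894428 × 0.982949 = 87.9177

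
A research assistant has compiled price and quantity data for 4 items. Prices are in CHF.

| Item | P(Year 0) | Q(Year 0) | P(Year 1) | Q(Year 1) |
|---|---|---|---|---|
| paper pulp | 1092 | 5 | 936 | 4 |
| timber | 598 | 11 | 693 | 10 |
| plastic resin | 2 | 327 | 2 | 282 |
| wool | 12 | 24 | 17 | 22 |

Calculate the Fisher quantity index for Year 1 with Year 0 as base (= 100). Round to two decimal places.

86.49

Laspeyres component (base-period weights):
ΣP(Year 0)Q(Year 1) = 1092×4 + 598×10 + 2×282 + 12×22 = 4368 + 5980 + 564 + 264 = 11176
ΣP(Year 0)Q(Year 0) = 1092×5 + 598×11 + 2×327 + 12×24 = 5460 + 6578 + 654 + 288 = 12980
L = 11176 / 12980 × 100 = 86.1017
Paasche component (current-period weights):
ΣP(Year 1)Q(Year 1) = 936×4 + 693×10 + 2×282 + 17×22 = 3744 + 6930 + 564 + 374 = 11612
ΣP(Year 1)Q(Year 0) = 936×5 + 693×11 + 2×327 + 17×24 = 4680 + 7623 + 654 + 408 = 13365
P = 11612 / 13365 × 100 = 86.8837
Fisher = √(L × P) = √(86.1017 × 86.8837) = 86.4918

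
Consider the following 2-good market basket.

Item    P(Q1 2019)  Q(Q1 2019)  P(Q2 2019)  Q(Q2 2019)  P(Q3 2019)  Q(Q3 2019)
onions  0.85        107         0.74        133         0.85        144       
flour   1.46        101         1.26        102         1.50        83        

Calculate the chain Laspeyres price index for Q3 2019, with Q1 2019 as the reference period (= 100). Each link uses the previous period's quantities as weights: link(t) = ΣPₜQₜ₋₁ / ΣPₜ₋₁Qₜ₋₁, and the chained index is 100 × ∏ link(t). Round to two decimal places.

Link Q1 2019→Q2 2019:
ΣP(Q2 2019)Q(Q1 2019) = 0.74×107 + 1.26×101 = 79.18 + 127.26 = 206.44
ΣP(Q1 2019)Q(Q1 2019) = 0.85×107 + 1.46×101 = 90.95 + 147.46 = 238.41
link = 206.44/238.41 = 0.865903
Link Q2 2019→Q3 2019:
ΣP(Q3 2019)Q(Q2 2019) = 0.85×133 + 1.50×102 = 113.05 + 153 = 266.05
ΣP(Q2 2019)Q(Q2 2019) = 0.74×133 + 1.26×102 = 98.42 + 128.52 = 226.94
link = 266.05/226.94 = 1.172336
Chained index = 100 × 0.865903 × 1.172336 = 101.5130

101.51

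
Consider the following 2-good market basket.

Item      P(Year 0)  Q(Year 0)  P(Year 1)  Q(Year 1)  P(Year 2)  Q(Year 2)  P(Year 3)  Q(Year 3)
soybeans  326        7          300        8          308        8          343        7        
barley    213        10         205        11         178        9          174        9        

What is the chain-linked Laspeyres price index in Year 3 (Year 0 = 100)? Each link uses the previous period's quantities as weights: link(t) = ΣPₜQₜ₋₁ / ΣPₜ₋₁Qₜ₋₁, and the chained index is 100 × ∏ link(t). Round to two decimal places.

94.72

Link Year 0→Year 1:
ΣP(Year 1)Q(Year 0) = 300×7 + 205×10 = 2100 + 2050 = 4150
ΣP(Year 0)Q(Year 0) = 326×7 + 213×10 = 2282 + 2130 = 4412
link = 4150/4412 = 0.940617
Link Year 1→Year 2:
ΣP(Year 2)Q(Year 1) = 308×8 + 178×11 = 2464 + 1958 = 4422
ΣP(Year 1)Q(Year 1) = 300×8 + 205×11 = 2400 + 2255 = 4655
link = 4422/4655 = 0.949946
Link Year 2→Year 3:
ΣP(Year 3)Q(Year 2) = 343×8 + 174×9 = 2744 + 1566 = 4310
ΣP(Year 2)Q(Year 2) = 308×8 + 178×9 = 2464 + 1602 = 4066
link = 4310/4066 = 1.060010
Chained index = 100 × 0.940617 × 0.949946 × 1.060010 = 94.7156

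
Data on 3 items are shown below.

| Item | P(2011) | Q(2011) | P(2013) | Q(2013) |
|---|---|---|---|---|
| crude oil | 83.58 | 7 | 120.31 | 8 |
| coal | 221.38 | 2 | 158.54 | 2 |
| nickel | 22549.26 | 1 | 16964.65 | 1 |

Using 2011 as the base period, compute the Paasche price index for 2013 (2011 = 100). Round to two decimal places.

77.11

Paasche price index uses current-period quantities as weights.
ΣP(2013)·Q(2013) = 120.31×8 + 158.54×2 + 16964.65×1 = 962.48 + 317.08 + 16964.65 = 18244.21
ΣP(2011)·Q(2013) = 83.58×8 + 221.38×2 + 22549.26×1 = 668.64 + 442.76 + 22549.26 = 23660.66
Index = 18244.21 / 23660.66 × 100 = 77.1078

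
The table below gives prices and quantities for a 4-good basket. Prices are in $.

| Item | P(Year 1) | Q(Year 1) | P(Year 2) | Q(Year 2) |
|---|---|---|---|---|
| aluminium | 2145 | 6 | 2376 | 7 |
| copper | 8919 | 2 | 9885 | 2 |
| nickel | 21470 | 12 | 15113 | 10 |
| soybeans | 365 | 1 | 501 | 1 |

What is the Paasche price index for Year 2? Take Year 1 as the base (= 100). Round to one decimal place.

Paasche price index uses current-period quantities as weights.
ΣP(Year 2)·Q(Year 2) = 2376×7 + 9885×2 + 15113×10 + 501×1 = 16632 + 19770 + 151130 + 501 = 188033
ΣP(Year 1)·Q(Year 2) = 2145×7 + 8919×2 + 21470×10 + 365×1 = 15015 + 17838 + 214700 + 365 = 247918
Index = 188033 / 247918 × 100 = 75.8448

75.8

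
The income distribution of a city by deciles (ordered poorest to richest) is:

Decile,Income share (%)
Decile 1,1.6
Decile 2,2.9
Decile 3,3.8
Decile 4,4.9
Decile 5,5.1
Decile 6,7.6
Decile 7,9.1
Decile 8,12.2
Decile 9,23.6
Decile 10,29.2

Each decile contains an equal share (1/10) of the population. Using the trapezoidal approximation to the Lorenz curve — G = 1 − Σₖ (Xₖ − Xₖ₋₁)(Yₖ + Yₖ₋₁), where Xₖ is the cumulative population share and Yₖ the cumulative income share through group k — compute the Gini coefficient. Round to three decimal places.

Cumulative income shares Yₖ: 0.0160, 0.0450, 0.0830, 0.1320, 0.1830, 0.2590, 0.3500, 0.4720, 0.7080, 1.0000
Σ (Xₖ−Xₖ₋₁)(Yₖ+Yₖ₋₁) = (1/10)(0.0160+0.0000) + (1/10)(0.0450+0.0160) + (1/10)(0.0830+0.0450) + (1/10)(0.1320+0.0830) + (1/10)(0.1830+0.1320) + (1/10)(0.2590+0.1830) + (1/10)(0.3500+0.2590) + (1/10)(0.4720+0.3500) + (1/10)(0.7080+0.4720) + (1/10)(1.0000+0.7080)
  = 0.0016 + 0.0061 + 0.0128 + 0.0215 + 0.0315 + 0.0442 + 0.0609 + 0.0822 + 0.1180 + 0.1708 = 0.5496
G = 1 − 0.5496 = 0.4504

0.450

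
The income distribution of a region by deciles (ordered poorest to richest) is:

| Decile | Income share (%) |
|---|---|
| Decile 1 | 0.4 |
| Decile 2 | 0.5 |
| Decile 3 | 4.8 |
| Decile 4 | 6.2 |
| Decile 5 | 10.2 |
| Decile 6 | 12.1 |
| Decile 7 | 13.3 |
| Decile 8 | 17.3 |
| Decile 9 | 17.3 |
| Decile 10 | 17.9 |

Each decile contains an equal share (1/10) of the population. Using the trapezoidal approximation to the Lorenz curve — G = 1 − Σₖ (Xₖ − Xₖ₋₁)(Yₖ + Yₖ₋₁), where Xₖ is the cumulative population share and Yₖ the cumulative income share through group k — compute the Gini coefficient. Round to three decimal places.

0.361

Cumulative income shares Yₖ: 0.0040, 0.0090, 0.0570, 0.1190, 0.2210, 0.3420, 0.4750, 0.6480, 0.8210, 1.0000
Σ (Xₖ−Xₖ₋₁)(Yₖ+Yₖ₋₁) = (1/10)(0.0040+0.0000) + (1/10)(0.0090+0.0040) + (1/10)(0.0570+0.0090) + (1/10)(0.1190+0.0570) + (1/10)(0.2210+0.1190) + (1/10)(0.3420+0.2210) + (1/10)(0.4750+0.3420) + (1/10)(0.6480+0.4750) + (1/10)(0.8210+0.6480) + (1/10)(1.0000+0.8210)
  = 0.0004 + 0.0013 + 0.0066 + 0.0176 + 0.0340 + 0.0563 + 0.0817 + 0.1123 + 0.1469 + 0.1821 = 0.6392
G = 1 − 0.6392 = 0.3608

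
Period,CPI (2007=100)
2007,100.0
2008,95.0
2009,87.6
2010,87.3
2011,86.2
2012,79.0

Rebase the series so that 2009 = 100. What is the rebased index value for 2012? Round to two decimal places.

Rebased(2012) = 79.0 / 87.6 × 100 = 90.1826

90.18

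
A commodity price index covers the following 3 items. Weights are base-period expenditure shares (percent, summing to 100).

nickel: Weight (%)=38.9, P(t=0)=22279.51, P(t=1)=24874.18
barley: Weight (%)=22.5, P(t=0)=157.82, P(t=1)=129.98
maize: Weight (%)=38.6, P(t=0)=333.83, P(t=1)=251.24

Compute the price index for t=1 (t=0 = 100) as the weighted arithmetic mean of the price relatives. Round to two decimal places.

nickel: 38.9 × (24874.18/22279.51) = 38.9 × 1.116460 = 43.4303
barley: 22.5 × (129.98/157.82) = 22.5 × 0.823597 = 18.5309
maize: 38.6 × (251.24/333.83) = 38.6 × 0.752599 = 29.0503
Index = Σ wᵢ·(p₁ᵢ/p₀ᵢ) = 43.4303 + 18.5309 + 29.0503 = 91.0115

91.01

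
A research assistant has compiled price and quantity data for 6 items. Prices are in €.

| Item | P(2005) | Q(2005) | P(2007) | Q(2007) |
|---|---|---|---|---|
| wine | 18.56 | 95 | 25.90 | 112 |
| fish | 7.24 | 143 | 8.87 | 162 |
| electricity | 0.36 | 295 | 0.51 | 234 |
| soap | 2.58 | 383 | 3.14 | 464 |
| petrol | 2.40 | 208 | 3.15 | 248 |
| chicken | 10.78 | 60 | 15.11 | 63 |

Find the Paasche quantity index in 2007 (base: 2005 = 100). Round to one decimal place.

Paasche quantity index uses current-period prices as weights.
ΣP(2007)·Q(2007) = 25.90×112 + 8.87×162 + 0.51×234 + 3.14×464 + 3.15×248 + 15.11×63 = 2900.8 + 1436.94 + 119.34 + 1456.96 + 781.2 + 951.93 = 7647.17
ΣP(2007)·Q(2005) = 25.90×95 + 8.87×143 + 0.51×295 + 3.14×383 + 3.15×208 + 15.11×60 = 2460.5 + 1268.41 + 150.45 + 1202.62 + 655.2 + 906.6 = 6643.78
Index = 7647.17 / 6643.78 × 100 = 115.1027

115.1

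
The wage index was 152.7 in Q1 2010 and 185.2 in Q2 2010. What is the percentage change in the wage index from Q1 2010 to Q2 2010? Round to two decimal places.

Change = (185.2 − 152.7) / 152.7 × 100
       = 32.5 / 152.7 × 100 = 21.2836%

21.28%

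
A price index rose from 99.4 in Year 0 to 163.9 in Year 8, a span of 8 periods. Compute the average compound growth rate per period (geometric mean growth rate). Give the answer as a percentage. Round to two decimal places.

Growth factor = (163.9/99.4)^(1/8) = (1.648893)^(1/8) = 1.064508
Growth rate = 1.064508 − 1 = 0.064508 = 6.4508%

6.45%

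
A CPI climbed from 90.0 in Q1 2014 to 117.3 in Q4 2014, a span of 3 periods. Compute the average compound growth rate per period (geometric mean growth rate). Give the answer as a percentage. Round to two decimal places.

9.23%

Growth factor = (117.3/90.0)^(1/3) = (1.303333)^(1/3) = 1.092325
Growth rate = 1.092325 − 1 = 0.092325 = 9.2325%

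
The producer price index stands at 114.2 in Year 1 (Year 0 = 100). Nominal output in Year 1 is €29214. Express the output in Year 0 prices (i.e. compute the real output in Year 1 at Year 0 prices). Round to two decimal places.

Real = Nominal ÷ (Index/100) = 29214 ÷ (114.2/100)
     = 29214 ÷ 1.142 = 25581.4361

25581.44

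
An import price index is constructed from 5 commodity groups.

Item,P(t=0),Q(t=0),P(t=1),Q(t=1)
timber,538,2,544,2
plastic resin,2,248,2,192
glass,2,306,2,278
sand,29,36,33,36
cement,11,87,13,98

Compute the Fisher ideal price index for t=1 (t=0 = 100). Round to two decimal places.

108.20

Laspeyres component (base-period weights):
ΣP(t=1)Q(t=0) = 544×2 + 2×248 + 2×306 + 33×36 + 13×87 = 1088 + 496 + 612 + 1188 + 1131 = 4515
ΣP(t=0)Q(t=0) = 538×2 + 2×248 + 2×306 + 29×36 + 11×87 = 1076 + 496 + 612 + 1044 + 957 = 4185
L = 4515 / 4185 × 100 = 107.8853
Paasche component (current-period weights):
ΣP(t=1)Q(t=1) = 544×2 + 2×192 + 2×278 + 33×36 + 13×98 = 1088 + 384 + 556 + 1188 + 1274 = 4490
ΣP(t=0)Q(t=1) = 538×2 + 2×192 + 2×278 + 29×36 + 11×98 = 1076 + 384 + 556 + 1044 + 1078 = 4138
P = 4490 / 4138 × 100 = 108.5065
Fisher = √(L × P) = √(107.8853 × 108.5065) = 108.1955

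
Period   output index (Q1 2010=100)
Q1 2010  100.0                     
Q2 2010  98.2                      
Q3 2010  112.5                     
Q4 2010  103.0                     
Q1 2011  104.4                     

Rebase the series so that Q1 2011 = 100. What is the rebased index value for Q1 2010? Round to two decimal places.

Rebased(Q1 2010) = 100.0 / 104.4 × 100 = 95.7854

95.79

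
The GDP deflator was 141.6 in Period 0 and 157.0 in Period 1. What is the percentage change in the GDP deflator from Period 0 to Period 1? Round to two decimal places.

10.88%

Change = (157.0 − 141.6) / 141.6 × 100
       = 15.4 / 141.6 × 100 = 10.8757%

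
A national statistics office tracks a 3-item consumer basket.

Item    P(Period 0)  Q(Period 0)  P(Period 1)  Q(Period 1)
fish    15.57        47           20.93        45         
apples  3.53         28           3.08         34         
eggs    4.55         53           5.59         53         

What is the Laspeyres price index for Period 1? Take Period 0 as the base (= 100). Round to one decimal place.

127.5

Laspeyres price index uses base-period quantities as weights.
ΣP(Period 1)·Q(Period 0) = 20.93×47 + 3.08×28 + 5.59×53 = 983.71 + 86.24 + 296.27 = 1366.22
ΣP(Period 0)·Q(Period 0) = 15.57×47 + 3.53×28 + 4.55×53 = 731.79 + 98.84 + 241.15 = 1071.78
Index = 1366.22 / 1071.78 × 100 = 127.4721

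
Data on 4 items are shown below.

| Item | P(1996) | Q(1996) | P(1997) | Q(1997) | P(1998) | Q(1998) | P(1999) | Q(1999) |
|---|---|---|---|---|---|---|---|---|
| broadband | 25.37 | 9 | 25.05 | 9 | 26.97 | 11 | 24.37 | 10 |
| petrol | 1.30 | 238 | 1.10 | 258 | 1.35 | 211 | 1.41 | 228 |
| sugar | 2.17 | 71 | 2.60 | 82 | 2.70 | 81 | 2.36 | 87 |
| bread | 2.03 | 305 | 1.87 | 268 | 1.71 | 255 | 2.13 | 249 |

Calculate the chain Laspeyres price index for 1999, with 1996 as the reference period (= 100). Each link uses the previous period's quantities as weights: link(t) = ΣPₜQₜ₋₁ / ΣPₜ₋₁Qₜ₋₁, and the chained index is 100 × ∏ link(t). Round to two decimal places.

Link 1996→1997:
ΣP(1997)Q(1996) = 25.05×9 + 1.10×238 + 2.60×71 + 1.87×305 = 225.45 + 261.8 + 184.6 + 570.35 = 1242.2
ΣP(1996)Q(1996) = 25.37×9 + 1.30×238 + 2.17×71 + 2.03×305 = 228.33 + 309.4 + 154.07 + 619.15 = 1310.95
link = 1242.2/1310.95 = 0.947557
Link 1997→1998:
ΣP(1998)Q(1997) = 26.97×9 + 1.35×258 + 2.70×82 + 1.71×268 = 242.73 + 348.3 + 221.4 + 458.28 = 1270.71
ΣP(1997)Q(1997) = 25.05×9 + 1.10×258 + 2.60×82 + 1.87×268 = 225.45 + 283.8 + 213.2 + 501.16 = 1223.61
link = 1270.71/1223.61 = 1.038493
Link 1998→1999:
ΣP(1999)Q(1998) = 24.37×11 + 1.41×211 + 2.36×81 + 2.13×255 = 268.07 + 297.51 + 191.16 + 543.15 = 1299.89
ΣP(1998)Q(1998) = 26.97×11 + 1.35×211 + 2.70×81 + 1.71×255 = 296.67 + 284.85 + 218.7 + 436.05 = 1236.27
link = 1299.89/1236.27 = 1.051461
Chained index = 100 × 0.947557 × 1.038493 × 1.051461 = 103.4671

103.47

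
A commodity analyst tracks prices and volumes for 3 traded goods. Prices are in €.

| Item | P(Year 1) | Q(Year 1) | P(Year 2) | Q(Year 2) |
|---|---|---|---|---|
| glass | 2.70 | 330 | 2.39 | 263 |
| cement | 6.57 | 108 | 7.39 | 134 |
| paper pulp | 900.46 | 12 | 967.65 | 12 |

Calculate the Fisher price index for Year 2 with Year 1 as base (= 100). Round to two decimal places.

Laspeyres component (base-period weights):
ΣP(Year 2)Q(Year 1) = 2.39×330 + 7.39×108 + 967.65×12 = 788.7 + 798.12 + 11611.8 = 13198.62
ΣP(Year 1)Q(Year 1) = 2.70×330 + 6.57×108 + 900.46×12 = 891 + 709.56 + 10805.52 = 12406.08
L = 13198.62 / 12406.08 × 100 = 106.3883
Paasche component (current-period weights):
ΣP(Year 2)Q(Year 2) = 2.39×263 + 7.39×134 + 967.65×12 = 628.57 + 990.26 + 11611.8 = 13230.63
ΣP(Year 1)Q(Year 2) = 2.70×263 + 6.57×134 + 900.46×12 = 710.1 + 880.38 + 10805.52 = 12396
P = 13230.63 / 12396 × 100 = 106.7331
Fisher = √(L × P) = √(106.3883 × 106.7331) = 106.5605

106.56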